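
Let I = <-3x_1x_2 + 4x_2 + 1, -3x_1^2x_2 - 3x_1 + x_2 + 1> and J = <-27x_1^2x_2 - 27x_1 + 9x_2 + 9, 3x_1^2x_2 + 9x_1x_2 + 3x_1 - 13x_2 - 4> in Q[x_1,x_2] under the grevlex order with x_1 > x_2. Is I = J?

Equality of ideals is decidable: compute both reduced Gröbner bases (unique for the ordering) and check whether they agree.
Buchberger on the first generating set:
f_1 = -3x_1x_2 + 4x_2 + 1, LT = x_1x_2.
f_2 = -3x_1^2x_2 - 3x_1 + x_2 + 1, LT = x_1^2x_2.

S(f_1,f_2): lcm = x_1^2x_2. S = -4/3x_1x_2 - 4/3x_1 + 1/3x_2 + 1/3.
  reduce S modulo (f_1, f_2):
  remainder -4/3x_1 - 13/9x_2 - 1/9 ≠ 0; add g_3 = -4/3x_1 - 13/9x_2 - 1/9 to the basis.

S(f_1,g_3): lcm = x_1x_2. S = -13/12x_2^2 - 17/12x_2 - 1/3.
  reduce S modulo (f_1, f_2, g_3):
  remainder -13/12x_2^2 - 17/12x_2 - 1/3 ≠ 0; add g_4 = -13/12x_2^2 - 17/12x_2 - 1/3 to the basis.

The other S-polynomials (S(f_2,g_3), S(f_1,g_4), S(f_2,g_4), S(g_3,g_4)) all reduce to 0 modulo the current basis, so we have a Gröbner basis.
Inter-reduce: drop elements whose leading term is divisible by another's, tail-reduce, and make monic.
Reduced Gröbner basis: {x_2^2 + 17/13x_2 + 4/13, x_1 + 13/12x_2 + 1/12}.

Buchberger on the second generating set:
h_1 = -27x_1^2x_2 - 27x_1 + 9x_2 + 9, LT = x_1^2x_2.
h_2 = 3x_1^2x_2 + 9x_1x_2 + 3x_1 - 13x_2 - 4, LT = x_1^2x_2.

S(h_1,h_2): lcm = x_1^2x_2. S = -3x_1x_2 + 4x_2 + 1.
  reduce S modulo (h_1, h_2):
  remainder -3x_1x_2 + 4x_2 + 1 ≠ 0; add k_3 = -3x_1x_2 + 4x_2 + 1 to the basis.

S(h_1,k_3): lcm = x_1^2x_2. S = 4/3x_1x_2 + 4/3x_1 - 1/3x_2 - 1/3.
  reduce S modulo (h_1, h_2, k_3):
  remainder 4/3x_1 + 13/9x_2 + 1/9 ≠ 0; add k_4 = 4/3x_1 + 13/9x_2 + 1/9 to the basis.

S(h_1,k_4): lcm = x_1^2x_2. S = -13/12x_1x_2^2 - 1/12x_1x_2 + x_1 - 1/3x_2 - 1/3.
  reduce S modulo (h_1, h_2, k_3, k_4):
  remainder -13/9x_2^2 - 17/9x_2 - 4/9 ≠ 0; add k_5 = -13/9x_2^2 - 17/9x_2 - 4/9 to the basis.

The other S-polynomials (S(h_2,k_3), S(h_2,k_4), S(k_3,k_4), S(h_1,k_5), S(h_2,k_5), S(k_3,k_5), S(k_4,k_5)) all reduce to 0 modulo the current basis, so we have a Gröbner basis.
Inter-reduce: drop elements whose leading term is divisible by another's, tail-reduce, and make monic.
Reduced Gröbner basis: {x_2^2 + 17/13x_2 + 4/13, x_1 + 13/12x_2 + 1/12}.

Same reduced basis, so the two generating sets span the same ideal.
The choice of monomial ordering does not affect the verdict — as long as both bases are computed under the same ordering, their equality decides ideal equality.

Yes, the ideals are equal.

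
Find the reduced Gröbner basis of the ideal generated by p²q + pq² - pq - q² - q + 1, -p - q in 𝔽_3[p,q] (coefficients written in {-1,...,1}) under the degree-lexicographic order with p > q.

f_1 = p²q + pq² - pq - q² - q + 1, LT = p²q.
f_2 = -p - q, LT = p.

S(f_1,f_2): lcm = p²q. S = -pq - q² - q + 1.
  reduce S modulo (f_1, f_2):
  remainder -q + 1 ≠ 0; add g_3 = -q + 1 to the basis.

The other S-polynomials (S(f_1,g_3), S(f_2,g_3)) all reduce to 0 modulo the current basis, so we have a Gröbner basis.
Inter-reduce: drop elements whose leading term is divisible by another's, tail-reduce, and make monic.

G = {p + 1, q - 1}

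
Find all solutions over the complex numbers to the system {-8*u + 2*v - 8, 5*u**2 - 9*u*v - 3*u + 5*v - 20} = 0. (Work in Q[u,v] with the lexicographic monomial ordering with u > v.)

Compute a lex Gröbner basis by Buchberger's algorithm.
f_1 = -8*u + 2*v - 8, LT = u.
f_2 = 5*u**2 - 9*u*v - 3*u + 5*v - 20, LT = u**2.

S(f_1,f_2): lcm = u**2. S = 31/20*u*v + 8/5*u - v + 4.
  leading term u*v: subtract (-31/160*v)·f_1 from 31/20*u*v + 8/5*u - v + 4 → 8/5*u + 31/80*v**2 - 51/20*v + 4
  leading term u: subtract (-1/5)·f_1 from 8/5*u + 31/80*v**2 - 51/20*v + 4 → 31/80*v**2 - 43/20*v + 12/5
  leading term v**2: no divisor's leading term divides it; move 31/80*v**2 to the remainder.
  leading term v: no divisor's leading term divides it; move -43/20*v to the remainder.
  leading term 1: no divisor's leading term divides it; move 12/5 to the remainder.
  remainder 31/80*v**2 - 43/20*v + 12/5 ≠ 0; add h_3 = 31/80*v**2 - 43/20*v + 12/5 to the basis.

The other S-polynomials (S(f_1,h_3), S(f_2,h_3)) all reduce to 0 modulo the current basis, so we have a Gröbner basis.
Inter-reduce: drop elements whose leading term is divisible by another's, tail-reduce, and make monic.
Reduced Gröbner basis: {u - 1/4*v + 1, v**2 - 172/31*v + 192/31}.

A lex Gröbner basis eliminates variables successively. Here v**2 - 172/31*v + 192/31 depends only on v, with roots {48/31, 4}; lifting each root through the earlier basis elements recovers the full solutions.
  v = 48/31: the earlier basis element becomes u + 19/31 = 0, giving u = -19/31 — point (-19/31, 48/31).
  v = 4: the earlier basis element becomes u = 0, giving u = 0 — point (0, 4).

{(-19/31, 48/31), (0, 4)}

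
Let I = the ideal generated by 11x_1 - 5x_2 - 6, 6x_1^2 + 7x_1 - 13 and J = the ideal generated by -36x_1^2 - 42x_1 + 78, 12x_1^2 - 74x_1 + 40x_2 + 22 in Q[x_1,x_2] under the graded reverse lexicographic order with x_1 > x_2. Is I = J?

Yes, the ideals are equal.

Equality of ideals is decidable: compute both reduced Gröbner bases (unique for the ordering) and check whether they agree.
Buchberger on the first generating set:
f_1 = 11x_1 - 5x_2 - 6, LT = x_1.
f_2 = 6x_1^2 + 7x_1 - 13, LT = x_1^2.

S(f_1,f_2): lcm = x_1^2. S = -5/11x_1x_2 - 113/66x_1 + 13/6.
  reduce S modulo (f_1, f_2):
  remainder -25/121x_2^2 - 745/726x_2 + 895/726 ≠ 0; add g_3 = -25/121x_2^2 - 745/726x_2 + 895/726 to the basis.

The other S-polynomials (S(f_1,g_3), S(f_2,g_3)) all reduce to 0 modulo the current basis, so we have a Gröbner basis.
Inter-reduce: drop elements whose leading term is divisible by another's, tail-reduce, and make monic.
Reduced Gröbner basis: {x_2^2 + 149/30x_2 - 179/30, x_1 - 5/11x_2 - 6/11}.

Buchberger on the second generating set:
h_1 = -36x_1^2 - 42x_1 + 78, LT = x_1^2.
h_2 = 12x_1^2 - 74x_1 + 40x_2 + 22, LT = x_1^2.

S(h_1,h_2): lcm = x_1^2. S = 22/3x_1 - 10/3x_2 - 4.
  reduce S modulo (h_1, h_2):
  remainder 22/3x_1 - 10/3x_2 - 4 ≠ 0; add k_3 = 22/3x_1 - 10/3x_2 - 4 to the basis.

S(h_1,k_3): lcm = x_1^2. S = 5/11x_1x_2 + 113/66x_1 - 13/6.
  reduce S modulo (h_1, h_2, k_3):
  remainder 25/121x_2^2 + 745/726x_2 - 895/726 ≠ 0; add k_4 = 25/121x_2^2 + 745/726x_2 - 895/726 to the basis.

The other S-polynomials (S(h_2,k_3), S(h_1,k_4), S(h_2,k_4), S(k_3,k_4)) all reduce to 0 modulo the current basis, so we have a Gröbner basis.
Inter-reduce: drop elements whose leading term is divisible by another's, tail-reduce, and make monic.
Reduced Gröbner basis: {x_2^2 + 149/30x_2 - 179/30, x_1 - 5/11x_2 - 6/11}.

These coincide, so the ideals are equal.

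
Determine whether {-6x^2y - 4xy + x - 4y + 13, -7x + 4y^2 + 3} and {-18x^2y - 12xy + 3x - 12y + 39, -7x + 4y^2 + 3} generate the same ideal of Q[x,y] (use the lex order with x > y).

Yes, the ideals are equal.

Two ideals are equal iff their reduced Gröbner bases coincide (the reduced basis is unique for a fixed ordering).
Buchberger on the first generating set:
f_1 = -6x^2y - 4xy + x - 4y + 13, LT = x^2y.
f_2 = -7x + 4y^2 + 3, LT = x.

S(f_1,f_2): lcm = x^2y. S = 4/7xy^3 + 23/21xy - 1/6x + 2/3y - 13/6.
  leading term xy^3: subtract (-4/49y^3)·f_2 from 4/7xy^3 + 23/21xy - 1/6x + 2/3y - 13/6 → 23/21xy - 1/6x + 16/49y^5 + 12/49y^3 + 2/3y - 13/6
  leading term xy: subtract (-23/147y)·f_2 from 23/21xy - 1/6x + 16/49y^5 + 12/49y^3 + 2/3y - 13/6 → -1/6x + 16/49y^5 + 128/147y^3 + 167/147y - 13/6
  leading term x: subtract (1/42)·f_2 from -1/6x + 16/49y^5 + 128/147y^3 + 167/147y - 13/6 → 16/49y^5 + 128/147y^3 - 2/21y^2 + 167/147y - 47/21
  leading term y^5: no divisor's leading term divides it; move 16/49y^5 to the remainder.
  leading term y^3: no divisor's leading term divides it; move 128/147y^3 to the remainder.
  leading term y^2: no divisor's leading term divides it; move -2/21y^2 to the remainder.
  leading term y: no divisor's leading term divides it; move 167/147y to the remainder.
  leading term 1: no divisor's leading term divides it; move -47/21 to the remainder.
  remainder 16/49y^5 + 128/147y^3 - 2/21y^2 + 167/147y - 47/21 ≠ 0; add g_3 = 16/49y^5 + 128/147y^3 - 2/21y^2 + 167/147y - 47/21 to the basis.

The other S-polynomials (S(f_1,g_3), S(f_2,g_3)) all reduce to 0 modulo the current basis, so we have a Gröbner basis.
Inter-reduce: drop elements whose leading term is divisible by another's, tail-reduce, and make monic.
Reduced Gröbner basis: {x - 4/7y^2 - 3/7, y^5 + 8/3y^3 - 7/24y^2 + 167/48y - 329/48}.

Buchberger on the second generating set:
h_1 = -18x^2y - 12xy + 3x - 12y + 39, LT = x^2y.
h_2 = -7x + 4y^2 + 3, LT = x.

S(h_1,h_2): lcm = x^2y. S = 4/7xy^3 + 23/21xy - 1/6x + 2/3y - 13/6.
  leading term xy^3: subtract (-4/49y^3)·h_2 from 4/7xy^3 + 23/21xy - 1/6x + 2/3y - 13/6 → 23/21xy - 1/6x + 16/49y^5 + 12/49y^3 + 2/3y - 13/6
  leading term xy: subtract (-23/147y)·h_2 from 23/21xy - 1/6x + 16/49y^5 + 12/49y^3 + 2/3y - 13/6 → -1/6x + 16/49y^5 + 128/147y^3 + 167/147y - 13/6
  leading term x: subtract (1/42)·h_2 from -1/6x + 16/49y^5 + 128/147y^3 + 167/147y - 13/6 → 16/49y^5 + 128/147y^3 - 2/21y^2 + 167/147y - 47/21
  leading term y^5: no divisor's leading term divides it; move 16/49y^5 to the remainder.
  leading term y^3: no divisor's leading term divides it; move 128/147y^3 to the remainder.
  leading term y^2: no divisor's leading term divides it; move -2/21y^2 to the remainder.
  leading term y: no divisor's leading term divides it; move 167/147y to the remainder.
  leading term 1: no divisor's leading term divides it; move -47/21 to the remainder.
  remainder 16/49y^5 + 128/147y^3 - 2/21y^2 + 167/147y - 47/21 ≠ 0; add k_3 = 16/49y^5 + 128/147y^3 - 2/21y^2 + 167/147y - 47/21 to the basis.

The other S-polynomials (S(h_1,k_3), S(h_2,k_3)) all reduce to 0 modulo the current basis, so we have a Gröbner basis.
Inter-reduce: drop elements whose leading term is divisible by another's, tail-reduce, and make monic.
Reduced Gröbner basis: {x - 4/7y^2 - 3/7, y^5 + 8/3y^3 - 7/24y^2 + 167/48y - 329/48}.

Same reduced basis, so the two generating sets span the same ideal.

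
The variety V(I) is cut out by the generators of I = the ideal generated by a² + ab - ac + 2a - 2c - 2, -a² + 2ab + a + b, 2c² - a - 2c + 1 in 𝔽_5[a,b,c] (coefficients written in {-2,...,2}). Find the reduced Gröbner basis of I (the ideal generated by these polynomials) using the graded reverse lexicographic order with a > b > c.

f_1 = a² + ab - ac + 2a - 2c - 2, LT = a².
f_2 = -a² + 2ab + a + b, LT = a².
f_3 = 2c² - a - 2c + 1, LT = c².

S(f_1,f_2): lcm = a². S = -2ab - ac - 2a + b - 2c - 2.
  leading term ab: no divisor's leading term divides it; move -2ab to the remainder.
  leading term ac: no divisor's leading term divides it; move -ac to the remainder.
  leading term a: no divisor's leading term divides it; move -2a to the remainder.
  leading term b: no divisor's leading term divides it; move b to the remainder.
  leading term c: no divisor's leading term divides it; move -2c to the remainder.
  leading term 1: no divisor's leading term divides it; move -2 to the remainder.
  remainder -2ab - ac - 2a + b - 2c - 2 ≠ 0; add g_4 = -2ab - ac - 2a + b - 2c - 2 to the basis.

S(f_1,f_3): leading monomials are coprime, so the S-polynomial reduces to 0 (Buchberger's first criterion).
S(f_2,f_3): leading monomials are coprime, so the S-polynomial reduces to 0 (Buchberger's first criterion).
S(f_1,g_4): lcm = a²b. S = ab² + 2a²c - abc - a² - ac - 2bc - a - 2b.
  leading term ab²: subtract (2b)·g_4 from ab² + 2a²c - abc - a² - ac - 2bc - a - 2b → 2a²c + abc - a² - ab - 2b² - ac + 2bc - a + 2b
  leading term a²c: subtract (2c)·f_1 from 2a²c + abc - a² - ab - 2b² - ac + 2bc - a + 2b → -abc + 2ac² - a² - ab - 2b² + 2bc - c² - a + 2b - c
  leading term abc: subtract (-2c)·g_4 from -abc + 2ac² - a² - ab - 2b² + 2bc - c² - a + 2b - c → -a² - ab - 2b² + ac - bc - a + 2b
  leading term a²: subtract (-1)·f_1 from -a² - ab - 2b² + ac - bc - a + 2b → -2b² - bc + a + 2b - 2c - 2
  leading term b²: no divisor's leading term divides it; move -2b² to the remainder.
  leading term bc: no divisor's leading term divides it; move -bc to the remainder.
  leading term a: no divisor's leading term divides it; move a to the remainder.
  leading term b: no divisor's leading term divides it; move 2b to the remainder.
  leading term c: no divisor's leading term divides it; move -2c to the remainder.
  leading term 1: no divisor's leading term divides it; move -2 to the remainder.
  remainder -2b² - bc + a + 2b - 2c - 2 ≠ 0; add g_5 = -2b² - bc + a + 2b - 2c - 2 to the basis.

S(f_2,g_4): lcm = a²b. S = -2ab² + 2a²c - a² + 2ab - b² - ac - a.
  leading term ab²: subtract (b)·g_4 from -2ab² + 2a²c - a² + 2ab - b² - ac - a → 2a²c + abc - a² - ab - 2b² - ac + 2bc - a + 2b
  leading term a²c: subtract (2c)·f_1 from 2a²c + abc - a² - ab - 2b² - ac + 2bc - a + 2b → -abc + 2ac² - a² - ab - 2b² + 2bc - c² - a + 2b - c
  leading term abc: subtract (-2c)·g_4 from -abc + 2ac² - a² - ab - 2b² + 2bc - c² - a + 2b - c → -a² - ab - 2b² + ac - bc - a + 2b
  leading term a²: subtract (-1)·f_1 from -a² - ab - 2b² + ac - bc - a + 2b → -2b² - bc + a + 2b - 2c - 2
  leading term b²: subtract (1)·g_5 from -2b² - bc + a + 2b - 2c - 2 → 0
  remainder 0.

S(f_3,g_4): leading monomials are coprime, so the S-polynomial reduces to 0 (Buchberger's first criterion).
S(f_1,g_5): leading monomials are coprime, so the S-polynomial reduces to 0 (Buchberger's first criterion).
S(f_2,g_5): leading monomials are coprime, so the S-polynomial reduces to 0 (Buchberger's first criterion).
S(f_3,g_5): leading monomials are coprime, so the S-polynomial reduces to 0 (Buchberger's first criterion).
S(g_4,g_5): lcm = ab². S = -2a² + 2ab + 2b² - ac + bc - a + b.
  leading term a²: subtract (-2)·f_1 from -2a² + 2ab + 2b² - ac + bc - a + b → -ab + 2b² + 2ac + bc - 2a + b + c + 1
  leading term ab: subtract (-2)·g_4 from -ab + 2b² + 2ac + bc - 2a + b + c + 1 → 2b² + bc - a - 2b + 2c + 2
  leading term b²: subtract (-1)·g_5 from 2b² + bc - a - 2b + 2c + 2 → 0
  remainder 0.

Every S-polynomial of the final basis reduces to 0, so we have a Gröbner basis.
Inter-reduce: drop elements whose leading term is divisible by another's, tail-reduce, and make monic.

G = {a² + ac + a - 2b + 2c + 2, ab - 2ac + a + 2b + c + 1, b² - 2bc + 2a - b + c + 1, c² + 2a - c - 2}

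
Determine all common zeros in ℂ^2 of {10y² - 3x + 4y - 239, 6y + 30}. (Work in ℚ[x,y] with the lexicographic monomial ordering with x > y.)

Compute a lex Gröbner basis by Buchberger's algorithm.
f_1 = -3x + 10y² + 4y - 239, LT = x.
f_2 = 6y + 30, LT = y.

The S-polynomials (S(f_1,f_2)) all reduce to 0 modulo the current basis, so we have a Gröbner basis.
Inter-reduce: drop elements whose leading term is divisible by another's, tail-reduce, and make monic.
Reduced Gröbner basis: {x + 3, y + 5}.

The lex basis is triangular: the last element involves only y. Solving y + 5 = 0 gives y ∈ {-5}; substituting each value into the earlier elements determines the remaining variables.
  y = -5: the earlier basis element becomes x + 3 = 0, giving x = -3 — point (-3, -5).
Substituting each solution back into the original system confirms all equations vanish.

{(-3, -5)}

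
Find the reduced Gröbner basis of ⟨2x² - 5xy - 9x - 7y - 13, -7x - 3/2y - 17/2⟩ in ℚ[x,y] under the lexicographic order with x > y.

G = {x + 3/14y + 17/14, y² + 100/57y + 43/57}

f_1 = 2x² - 5xy - 9x - 7y - 13, LT = x².
f_2 = -7x - 3/2y - 17/2, LT = x.

S(f_1,f_2): lcm = x². S = -19/7xy - 40/7x - 7/2y - 13/2.
  reduce S modulo (f_1, f_2):
  remainder 57/98y² + 50/49y + 43/98 ≠ 0; add g_3 = 57/98y² + 50/49y + 43/98 to the basis.

The other S-polynomials (S(f_1,g_3), S(f_2,g_3)) all reduce to 0 modulo the current basis, so we have a Gröbner basis.
Inter-reduce: drop elements whose leading term is divisible by another's, tail-reduce, and make monic.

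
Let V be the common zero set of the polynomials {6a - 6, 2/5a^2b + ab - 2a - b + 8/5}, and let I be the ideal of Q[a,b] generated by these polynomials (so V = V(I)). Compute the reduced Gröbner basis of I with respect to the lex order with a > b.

f_1 = 6a - 6, LT = a.
f_2 = 2/5a^2b + ab - 2a - b + 8/5, LT = a^2b.

S(f_1,f_2): lcm = a^2b. S = -7/2ab + 5a + 5/2b - 4.
  leading term ab: subtract (-7/12b)·f_1 from -7/2ab + 5a + 5/2b - 4 → 5a - b - 4
  leading term a: subtract (5/6)·f_1 from 5a - b - 4 → -b + 1
  leading term b: no divisor's leading term divides it; move -b to the remainder.
  leading term 1: no divisor's leading term divides it; move 1 to the remainder.
  remainder -b + 1 ≠ 0; add g_3 = -b + 1 to the basis.

S(f_1,g_3): leading monomials are coprime, so the S-polynomial reduces to 0 (Buchberger's first criterion).
S(f_2,g_3): lcm = a^2b. S = a^2 + 5/2ab - 5a - 5/2b + 4.
  leading term a^2: subtract (1/6a)·f_1 from a^2 + 5/2ab - 5a - 5/2b + 4 → 5/2ab - 4a - 5/2b + 4
  leading term ab: subtract (5/12b)·f_1 from 5/2ab - 4a - 5/2b + 4 → -4a + 4
  leading term a: subtract (-2/3)·f_1 from -4a + 4 → 0
  remainder 0.

Every S-polynomial of the final basis reduces to 0, so we have a Gröbner basis.
Inter-reduce: drop elements whose leading term is divisible by another's, tail-reduce, and make monic.

G = {a - 1, b - 1}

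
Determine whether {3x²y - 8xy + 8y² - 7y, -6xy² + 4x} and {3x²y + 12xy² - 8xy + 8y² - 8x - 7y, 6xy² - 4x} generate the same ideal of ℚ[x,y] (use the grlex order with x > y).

Yes, the ideals are equal.

Equality of ideals is decidable: compute both reduced Gröbner bases (unique for the ordering) and check whether they agree.
Buchberger on the first generating set:
f_1 = 3x²y - 8xy + 8y² - 7y, LT = x²y.
f_2 = -6xy² + 4x, LT = xy².

S(f_1,f_2): lcm = x²y². S = -8/3xy² + 8/3y³ + ⅔x² - 7/3y².
  reduce S modulo (f_1, f_2):
  remainder 8/3y³ + ⅔x² - 7/3y² - 16/9x ≠ 0; add g_3 = 8/3y³ + ⅔x² - 7/3y² - 16/9x to the basis.

S(f_1,g_3): lcm = x²y³. S = -¼x⁴ + ⅞x²y² - 8/3xy³ + 8/3y⁴ + ⅔x³ - 7/3y³.
  reduce S modulo (f_1, f_2, g_3):
  remainder -¼x⁴ + ⅔x³ + 7/12x² - 16/9xy + 16/9y² - 14/9y ≠ 0; add g_4 = -¼x⁴ + ⅔x³ + 7/12x² - 16/9xy + 16/9y² - 14/9y to the basis.

S(f_2,g_3): lcm = xy³. S = -¼x³ + ⅞xy² + ⅔x² - ⅔xy.
  reduce S modulo (f_1, f_2, g_3, g_4):
  remainder -¼x³ + ⅔x² - ⅔xy + 7/12x ≠ 0; add g_5 = -¼x³ + ⅔x² - ⅔xy + 7/12x to the basis.

The other S-polynomials (S(f_1,g_4), S(f_2,g_4), S(g_3,g_4), S(f_1,g_5), S(f_2,g_5), S(g_3,g_5), S(g_4,g_5)) all reduce to 0 modulo the current basis, so we have a Gröbner basis.
Inter-reduce: drop elements whose leading term is divisible by another's, tail-reduce, and make monic.
Reduced Gröbner basis: {x³ - 8/3x² + 8/3xy - 7/3x, x²y - 8/3xy + 8/3y² - 7/3y, xy² - ⅔x, y³ + ¼x² - ⅞y² - ⅔x}.

Buchberger on the second generating set:
h_1 = 3x²y + 12xy² - 8xy + 8y² - 8x - 7y, LT = x²y.
h_2 = 6xy² - 4x, LT = xy².

S(h_1,h_2): lcm = x²y². S = 4xy³ - 8/3xy² + 8/3y³ + ⅔x² - 8/3xy - 7/3y².
  reduce S modulo (h_1, h_2):
  remainder 8/3y³ + ⅔x² - 7/3y² - 16/9x ≠ 0; add k_3 = 8/3y³ + ⅔x² - 7/3y² - 16/9x to the basis.

S(h_1,k_3): lcm = x²y³. S = 4xy⁴ - ¼x⁴ + ⅞x²y² - 8/3xy³ + 8/3y⁴ + ⅔x³ - 8/3xy² - 7/3y³.
  reduce S modulo (h_1, h_2, k_3):
  remainder -¼x⁴ + ⅔x³ + 7/12x² - 16/9xy + 16/9y² - 14/9y ≠ 0; add k_4 = -¼x⁴ + ⅔x³ + 7/12x² - 16/9xy + 16/9y² - 14/9y to the basis.

S(h_2,k_3): lcm = xy³. S = -¼x³ + ⅞xy² + ⅔x² - ⅔xy.
  reduce S modulo (h_1, h_2, k_3, k_4):
  remainder -¼x³ + ⅔x² - ⅔xy + 7/12x ≠ 0; add k_5 = -¼x³ + ⅔x² - ⅔xy + 7/12x to the basis.

The other S-polynomials (S(h_1,k_4), S(h_2,k_4), S(k_3,k_4), S(h_1,k_5), S(h_2,k_5), S(k_3,k_5), S(k_4,k_5)) all reduce to 0 modulo the current basis, so we have a Gröbner basis.
Inter-reduce: drop elements whose leading term is divisible by another's, tail-reduce, and make monic.
Reduced Gröbner basis: {x³ - 8/3x² + 8/3xy - 7/3x, x²y - 8/3xy + 8/3y² - 7/3y, xy² - ⅔x, y³ + ¼x² - ⅞y² - ⅔x}.

The two bases agree; hence the ideals are identical.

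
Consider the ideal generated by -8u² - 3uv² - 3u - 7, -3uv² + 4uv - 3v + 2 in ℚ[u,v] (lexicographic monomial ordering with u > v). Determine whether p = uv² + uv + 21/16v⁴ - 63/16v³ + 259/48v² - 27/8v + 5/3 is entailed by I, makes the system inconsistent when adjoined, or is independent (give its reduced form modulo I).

uv² + uv + 21/16v⁴ - 63/16v³ + 259/48v² - 27/8v + 5/3 lies in I (it reduces to 0).

First compute the reduced Gröbner basis of I by Buchberger's algorithm.
f_1 = -8u² - 3uv² - 3u - 7, LT = u².
f_2 = -3uv² + 4uv - 3v + 2, LT = uv².

S(f_1,f_2): lcm = u²v². S = 4/3u²v + ⅜uv⁴ + ⅜uv² - uv + ⅔u + ⅞v².
  reduce S modulo (f_1, f_2):
  remainder -uv + ⅔u - ⅜v³ + 9/8v² - 37/24v + ¼ ≠ 0; add h_3 = -uv + ⅔u - ⅜v³ + 9/8v² - 37/24v + ¼ to the basis.

S(f_2,h_3): lcm = uv². S = -⅔uv - ⅜v⁴ + 9/8v³ - 37/24v² + 5/4v - ⅔.
  reduce S modulo (f_1, f_2, h_3):
  remainder -4/9u - ⅜v⁴ + 11/8v³ - 55/24v² + 41/18v - ⅚ ≠ 0; add h_4 = -4/9u - ⅜v⁴ + 11/8v³ - 55/24v² + 41/18v - ⅚ to the basis.

S(f_2,h_4): lcm = uv². S = -4/3uv - 27/32v⁶ + 99/32v⁵ - 165/32v⁴ + 41/8v³ - 15/8v² + v - ⅔.
  reduce S modulo (f_1, f_2, h_3, h_4):
  remainder -27/32v⁶ + 99/32v⁵ - 141/32v⁴ + 23/8v³ + 29/24v² - 3/2v + ⅔ ≠ 0; add h_5 = -27/32v⁶ + 99/32v⁵ - 141/32v⁴ + 23/8v³ + 29/24v² - 3/2v + ⅔ to the basis.

S(h_3,h_4): lcm = uv. S = -⅔u - 27/32v⁵ + 99/32v⁴ - 153/32v³ + 4v² - ⅓v - ¼.
  reduce S modulo (f_1, f_2, h_3, h_4, h_5):
  remainder -27/32v⁵ + 117/32v⁴ - 219/32v³ + 119/16v² - 15/4v + 1 ≠ 0; add h_6 = -27/32v⁵ + 117/32v⁴ - 219/32v³ + 119/16v² - 15/4v + 1 to the basis.

The other S-polynomials (S(f_1,h_3), S(f_1,h_4), S(f_1,h_5), S(f_2,h_5), S(h_3,h_5), S(h_4,h_5), S(f_1,h_6), S(f_2,h_6), S(h_3,h_6), S(h_4,h_6), S(h_5,h_6)) all reduce to 0 modulo the current basis, so we have a Gröbner basis.
Inter-reduce: drop elements whose leading term is divisible by another's, tail-reduce, and make monic.
Reduced Gröbner basis: {u + 27/32v⁴ - 99/32v³ + 165/32v² - 41/8v + 15/8, v⁵ - 13/3v⁴ + 73/9v³ - 238/27v² + 40/9v - 32/27}.
Label its elements g_1 = u + 27/32v⁴ - 99/32v³ + 165/32v² - 41/8v + 15/8, g_2 = v⁵ - 13/3v⁴ + 73/9v³ - 238/27v² + 40/9v - 32/27.

Reduce p = uv² + uv + 21/16v⁴ - 63/16v³ + 259/48v² - 27/8v + 5/3 modulo G:
  leading term uv²: subtract (v²)·g_1 from uv² + uv + 21/16v⁴ - 63/16v³ + 259/48v² - 27/8v + 5/3 → uv - 27/32v⁶ + 99/32v⁵ - 123/32v⁴ + 19/16v³ + 169/48v² - 27/8v + 5/3
  leading term uv: subtract (v)·g_1 from uv - 27/32v⁶ + 99/32v⁵ - 123/32v⁴ + 19/16v³ + 169/48v² - 27/8v + 5/3 → -27/32v⁶ + 9/4v⁵ - ¾v⁴ - 127/32v³ + 415/48v² - 21/4v + 5/3
  leading term v⁶: subtract (-27/32v)·g_2 from -27/32v⁶ + 9/4v⁵ - ¾v⁴ - 127/32v³ + 415/48v² - 21/4v + 5/3 → -45/32v⁵ + 195/32v⁴ - 365/32v³ + 595/48v² - 25/4v + 5/3
  leading term v⁵: subtract (-45/32)·g_2 from -45/32v⁵ + 195/32v⁴ - 365/32v³ + 595/48v² - 25/4v + 5/3 → 0
  normal form = 0.
Since the normal form is 0, p ∈ I.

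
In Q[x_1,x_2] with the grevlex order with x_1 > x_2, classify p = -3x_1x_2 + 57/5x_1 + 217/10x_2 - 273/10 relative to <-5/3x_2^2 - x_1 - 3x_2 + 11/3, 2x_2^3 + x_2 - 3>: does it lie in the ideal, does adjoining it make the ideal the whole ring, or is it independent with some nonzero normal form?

First compute the reduced Gröbner basis of I by Buchberger's algorithm.
f_1 = -5/3x_2^2 - x_1 - 3x_2 + 11/3, LT = x_2^2.
f_2 = 2x_2^3 + x_2 - 3, LT = x_2^3.

S(f_1,f_2): lcm = x_2^3. S = 3/5x_1x_2 + 9/5x_2^2 - 27/10x_2 + 3/2.
  leading term x_1x_2: no divisor's leading term divides it; move 3/5x_1x_2 to the remainder.
  leading term x_2^2: subtract (-27/25)·f_1 from 9/5x_2^2 - 27/10x_2 + 3/2 → -27/25x_1 - 297/50x_2 + 273/50
  leading term x_1: no divisor's leading term divides it; move -27/25x_1 to the remainder.
  leading term x_2: no divisor's leading term divides it; move -297/50x_2 to the remainder.
  leading term 1: no divisor's leading term divides it; move 273/50 to the remainder.
  remainder 3/5x_1x_2 - 27/25x_1 - 297/50x_2 + 273/50 ≠ 0; add h_3 = 3/5x_1x_2 - 27/25x_1 - 297/50x_2 + 273/50 to the basis.

S(f_1,h_3): lcm = x_1x_2^2. S = 3/5x_1^2 + 18/5x_1x_2 + 99/10x_2^2 - 11/5x_1 - 91/10x_2.
  leading term x_1^2: no divisor's leading term divides it; move 3/5x_1^2 to the remainder.
  leading term x_1x_2: subtract (6)·h_3 from 18/5x_1x_2 + 99/10x_2^2 - 11/5x_1 - 91/10x_2 → 99/10x_2^2 + 107/25x_1 + 1327/50x_2 - 819/25
  leading term x_2^2: subtract (-297/50)·f_1 from 99/10x_2^2 + 107/25x_1 + 1327/50x_2 - 819/25 → -83/50x_1 + 218/25x_2 - 549/50
  leading term x_1: no divisor's leading term divides it; move -83/50x_1 to the remainder.
  leading term x_2: no divisor's leading term divides it; move 218/25x_2 to the remainder.
  leading term 1: no divisor's leading term divides it; move -549/50 to the remainder.
  remainder 3/5x_1^2 - 83/50x_1 + 218/25x_2 - 549/50 ≠ 0; add h_4 = 3/5x_1^2 - 83/50x_1 + 218/25x_2 - 549/50 to the basis.

The other S-polynomials (S(f_2,h_3), S(f_1,h_4), S(f_2,h_4), S(h_3,h_4)) all reduce to 0 modulo the current basis, so we have a Gröbner basis.
Inter-reduce: drop elements whose leading term is divisible by another's, tail-reduce, and make monic.
Reduced Gröbner basis: {x_1^2 - 83/30x_1 + 218/15x_2 - 183/10, x_1x_2 - 9/5x_1 - 99/10x_2 + 91/10, x_2^2 + 3/5x_1 + 9/5x_2 - 11/5}.
Label its elements g_1 = x_1^2 - 83/30x_1 + 218/15x_2 - 183/10, g_2 = x_1x_2 - 9/5x_1 - 99/10x_2 + 91/10, g_3 = x_2^2 + 3/5x_1 + 9/5x_2 - 11/5.

Reduce p = -3x_1x_2 + 57/5x_1 + 217/10x_2 - 273/10 modulo G:
  leading term x_1x_2: subtract (-3)·g_2 from -3x_1x_2 + 57/5x_1 + 217/10x_2 - 273/10 → 6x_1 - 8x_2
  leading term x_1: no divisor's leading term divides it; move 6x_1 to the remainder.
  leading term x_2: no divisor's leading term divides it; move -8x_2 to the remainder.
  normal form = 6x_1 - 8x_2.
The normal form is nonzero, so p ∉ I. Since p minus its normal form lies in I, I + (p) = I + (r) where r = 6x_1 - 8x_2; decide whether this ideal is the whole ring.
Run Buchberger on G together with r (pairs among the g_i already reduce to 0 since G is a Gröbner basis):
g_1 = x_1^2 - 83/30x_1 + 218/15x_2 - 183/10, LT = x_1^2.
g_2 = x_1x_2 - 9/5x_1 - 99/10x_2 + 91/10, LT = x_1x_2.
g_3 = x_2^2 + 3/5x_1 + 9/5x_2 - 11/5, LT = x_2^2.
r = 6x_1 - 8x_2, LT = x_1.

S(g_1,r): lcm = x_1^2. S = 4/3x_1x_2 - 83/30x_1 + 218/15x_2 - 183/10.
  leading term x_1x_2: subtract (4/3)·g_2 from 4/3x_1x_2 - 83/30x_1 + 218/15x_2 - 183/10 → -11/30x_1 + 416/15x_2 - 913/30
  leading term x_1: subtract (-11/180)·r from -11/30x_1 + 416/15x_2 - 913/30 → 1226/45x_2 - 913/30
  leading term x_2: no divisor's leading term divides it; move 1226/45x_2 to the remainder.
  leading term 1: no divisor's leading term divides it; move -913/30 to the remainder.
  remainder 1226/45x_2 - 913/30 ≠ 0; add m_5 = 1226/45x_2 - 913/30 to the basis.

S(g_2,r): lcm = x_1x_2. S = 4/3x_2^2 - 9/5x_1 - 99/10x_2 + 91/10.
  leading term x_2^2: subtract (4/3)·g_3 from 4/3x_2^2 - 9/5x_1 - 99/10x_2 + 91/10 → -13/5x_1 - 123/10x_2 + 361/30
  leading term x_1: subtract (-13/30)·r from -13/5x_1 - 123/10x_2 + 361/30 → -473/30x_2 + 361/30
  leading term x_2: subtract (-1419/2452)·m_5 from -473/30x_2 + 361/30 → -82075/14712
  leading term 1: no divisor's leading term divides it; move -82075/14712 to the remainder.
  remainder -82075/14712 ≠ 0; add m_6 = -82075/14712 to the basis.

The other S-polynomials (S(g_1,g_2), S(g_1,g_3), S(g_2,g_3), S(g_3,r), S(g_1,m_5), S(g_2,m_5), S(g_3,m_5), S(r,m_5), S(g_1,m_6), S(g_2,m_6), S(g_3,m_6), S(r,m_6), S(m_5,m_6)) all reduce to 0 modulo the current basis, so we have a Gröbner basis.
Inter-reduce: drop elements whose leading term is divisible by another's, tail-reduce, and make monic.
Reduced Gröbner basis: {1}.
The reduced Gröbner basis of I + (p) is {1}: the ideal is the whole ring, so the enlarged system has no common solution — adjoining p is inconsistent.

Adjoining -3x_1x_2 + 57/5x_1 + 217/10x_2 - 273/10 makes the ideal the whole ring: the system is inconsistent.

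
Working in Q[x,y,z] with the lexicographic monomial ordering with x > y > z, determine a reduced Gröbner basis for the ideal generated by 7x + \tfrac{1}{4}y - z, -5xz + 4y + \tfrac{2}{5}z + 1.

f_1 = 7x + \tfrac{1}{4}y - z, LT = x.
f_2 = -5xz + 4y + \tfrac{2}{5}z + 1, LT = xz.

S(f_1,f_2): lcm = xz. S = \tfrac{1}{28}yz + \tfrac{4}{5}y - \tfrac{1}{7}z^{2} + \tfrac{2}{25}z + \tfrac{1}{5}.
  reduce S modulo (f_1, f_2):
  remainder \tfrac{1}{28}yz + \tfrac{4}{5}y - \tfrac{1}{7}z^{2} + \tfrac{2}{25}z + \tfrac{1}{5} ≠ 0; add g_3 = \tfrac{1}{28}yz + \tfrac{4}{5}y - \tfrac{1}{7}z^{2} + \tfrac{2}{25}z + \tfrac{1}{5} to the basis.

The other S-polynomials (S(f_1,g_3), S(f_2,g_3)) all reduce to 0 modulo the current basis, so we have a Gröbner basis.
Inter-reduce: drop elements whose leading term is divisible by another's, tail-reduce, and make monic.

G = {x + \tfrac{1}{28}y - \tfrac{1}{7}z, yz + \tfrac{112}{5}y - 4z^{2} + \tfrac{56}{25}z + \tfrac{28}{5}}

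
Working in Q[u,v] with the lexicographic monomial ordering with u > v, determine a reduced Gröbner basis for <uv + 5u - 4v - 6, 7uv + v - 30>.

f_1 = uv + 5u - 4v - 6, LT = uv.
f_2 = 7uv + v - 30, LT = uv.

S(f_1,f_2): lcm = uv. S = 5u - 29/7v - 12/7.
  leading term u: no divisor's leading term divides it; move 5u to the remainder.
  leading term v: no divisor's leading term divides it; move -29/7v to the remainder.
  leading term 1: no divisor's leading term divides it; move -12/7 to the remainder.
  remainder 5u - 29/7v - 12/7 ≠ 0; add g_3 = 5u - 29/7v - 12/7 to the basis.

S(f_1,g_3): lcm = uv. S = 5u + 29/35v^2 - 128/35v - 6.
  leading term u: subtract (1)·g_3 from 5u + 29/35v^2 - 128/35v - 6 → 29/35v^2 + 17/35v - 30/7
  leading term v^2: no divisor's leading term divides it; move 29/35v^2 to the remainder.
  leading term v: no divisor's leading term divides it; move 17/35v to the remainder.
  leading term 1: no divisor's leading term divides it; move -30/7 to the remainder.
  remainder 29/35v^2 + 17/35v - 30/7 ≠ 0; add g_4 = 29/35v^2 + 17/35v - 30/7 to the basis.

The other S-polynomials (S(f_2,g_3), S(f_1,g_4), S(f_2,g_4), S(g_3,g_4)) all reduce to 0 modulo the current basis, so we have a Gröbner basis.
Inter-reduce: drop elements whose leading term is divisible by another's, tail-reduce, and make monic.

G = {u - 29/35v - 12/35, v^2 + 17/29v - 150/29}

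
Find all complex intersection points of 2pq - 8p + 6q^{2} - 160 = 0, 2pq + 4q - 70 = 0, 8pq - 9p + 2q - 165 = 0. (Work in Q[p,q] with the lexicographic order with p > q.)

Compute a lex Gröbner basis by Buchberger's algorithm.
f_1 = 2pq - 8p + 6q^{2} - 160, LT = pq.
f_2 = 2pq + 4q - 70, LT = pq.
f_3 = 8pq - 9p + 2q - 165, LT = pq.

S(f_1,f_2): lcm = pq. S = -4p + 3q^{2} - 2q - 45.
  leading term p: no divisor's leading term divides it; move -4p to the remainder.
  leading term q^{2}: no divisor's leading term divides it; move 3q^{2} to the remainder.
  leading term q: no divisor's leading term divides it; move -2q to the remainder.
  leading term 1: no divisor's leading term divides it; move -45 to the remainder.
  remainder -4p + 3q^{2} - 2q - 45 ≠ 0; add h_4 = -4p + 3q^{2} - 2q - 45 to the basis.

S(f_1,f_3): lcm = pq. S = -\tfrac{23}{8}p + 3q^{2} - \tfrac{1}{4}q - \tfrac{475}{8}.
  leading term p: subtract (\tfrac{23}{32})·h_4 from -\tfrac{23}{8}p + 3q^{2} - \tfrac{1}{4}q - \tfrac{475}{8} → \tfrac{27}{32}q^{2} + \tfrac{19}{16}q - \tfrac{865}{32}
  leading term q^{2}: no divisor's leading term divides it; move \tfrac{27}{32}q^{2} to the remainder.
  leading term q: no divisor's leading term divides it; move \tfrac{19}{16}q to the remainder.
  leading term 1: no divisor's leading term divides it; move -\tfrac{865}{32} to the remainder.
  remainder \tfrac{27}{32}q^{2} + \tfrac{19}{16}q - \tfrac{865}{32} ≠ 0; add h_5 = \tfrac{27}{32}q^{2} + \tfrac{19}{16}q - \tfrac{865}{32} to the basis.

S(f_1,h_4): lcm = pq. S = -4p + \tfrac{3}{4}q^{3} + \tfrac{5}{2}q^{2} - \tfrac{45}{4}q - 80.
  leading term p: subtract (1)·h_4 from -4p + \tfrac{3}{4}q^{3} + \tfrac{5}{2}q^{2} - \tfrac{45}{4}q - 80 → \tfrac{3}{4}q^{3} - \tfrac{1}{2}q^{2} - \tfrac{37}{4}q - 35
  leading term q^{3}: subtract (\tfrac{8}{9}q)·h_5 from \tfrac{3}{4}q^{3} - \tfrac{1}{2}q^{2} - \tfrac{37}{4}q - 35 → -\tfrac{14}{9}q^{2} + \tfrac{133}{9}q - 35
  leading term q^{2}: subtract (-\tfrac{448}{243})·h_5 from -\tfrac{14}{9}q^{2} + \tfrac{133}{9}q - 35 → \tfrac{4123}{243}q - \tfrac{20615}{243}
  leading term q: no divisor's leading term divides it; move \tfrac{4123}{243}q to the remainder.
  leading term 1: no divisor's leading term divides it; move -\tfrac{20615}{243} to the remainder.
  remainder \tfrac{4123}{243}q - \tfrac{20615}{243} ≠ 0; add h_6 = \tfrac{4123}{243}q - \tfrac{20615}{243} to the basis.

The other S-polynomials (S(f_2,f_3), S(f_2,h_4), S(f_3,h_4), S(f_1,h_5), S(f_2,h_5), S(f_3,h_5), S(h_4,h_5), S(f_1,h_6), S(f_2,h_6), S(f_3,h_6), S(h_4,h_6), S(h_5,h_6)) all reduce to 0 modulo the current basis, so we have a Gröbner basis.
Inter-reduce: drop elements whose leading term is divisible by another's, tail-reduce, and make monic.
Reduced Gröbner basis: {p - 5, q - 5}.

Since the basis is lex-ordered, q - 5 is univariate in q. Its roots are {5}. Back-substituting each root into the other basis elements fixes the other coordinates.
  q = 5: the earlier basis element becomes p - 5 = 0, giving p = 5 — point (5, 5).
Check: every point annihilates each of the original generators.

{(5, 5)}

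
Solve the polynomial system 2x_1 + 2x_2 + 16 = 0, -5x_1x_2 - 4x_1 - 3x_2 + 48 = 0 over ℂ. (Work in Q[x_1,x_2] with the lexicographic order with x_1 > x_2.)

Compute a lex Gröbner basis by Buchberger's algorithm.
f_1 = 2x_1 + 2x_2 + 16, LT = x_1.
f_2 = -5x_1x_2 - 4x_1 - 3x_2 + 48, LT = x_1x_2.

S(f_1,f_2): lcm = x_1x_2. S = -4/5x_1 + x_2^2 + 37/5x_2 + 48/5.
  reduce S modulo (f_1, f_2):
  remainder x_2^2 + 41/5x_2 + 16 ≠ 0; add h_3 = x_2^2 + 41/5x_2 + 16 to the basis.

The other S-polynomials (S(f_1,h_3), S(f_2,h_3)) all reduce to 0 modulo the current basis, so we have a Gröbner basis.
Inter-reduce: drop elements whose leading term is divisible by another's, tail-reduce, and make monic.
Reduced Gröbner basis: {x_1 + x_2 + 8, x_2^2 + 41/5x_2 + 16}.

Elimination: the polynomial x_2^2 + 41/5x_2 + 16 lies in the elimination ideal for x_2, so x_2 ∈ {-5, -16/5}. For each such x_2, the remaining basis elements (now univariate) give the rest of the solution.
  x_2 = -5: the earlier basis element becomes x_1 + 3 = 0, giving x_1 = -3 — point (-3, -5).
  x_2 = -16/5: the earlier basis element becomes x_1 + 24/5 = 0, giving x_1 = -24/5 — point (-24/5, -16/5).

{(-3, -5), (-24/5, -16/5)}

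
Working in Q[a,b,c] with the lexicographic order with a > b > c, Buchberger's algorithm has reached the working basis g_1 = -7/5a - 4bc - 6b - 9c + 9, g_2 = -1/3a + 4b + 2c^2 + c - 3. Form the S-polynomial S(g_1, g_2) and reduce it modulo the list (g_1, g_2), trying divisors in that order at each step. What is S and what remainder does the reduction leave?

S(g_1, g_2) = 20/7bc + 114/7b + 6c^2 + 66/7c - 108/7; remainder on division = 20/7bc + 114/7b + 6c^2 + 66/7c - 108/7.

lcm(LM(g_1), LM(g_2)) = a.
S = (lcm/LT(g_1))·g_1 − (lcm/LT(g_2))·g_2 = 20/7bc + 114/7b + 6c^2 + 66/7c - 108/7.
Reduce S modulo (g_1, g_2) in that order:
  leading term bc: no divisor's leading term divides it; move 20/7bc to the remainder.
  leading term b: no divisor's leading term divides it; move 114/7b to the remainder.
  leading term c^2: no divisor's leading term divides it; move 6c^2 to the remainder.
  leading term c: no divisor's leading term divides it; move 66/7c to the remainder.
  leading term 1: no divisor's leading term divides it; move -108/7 to the remainder.
The remainder 20/7bc + 114/7b + 6c^2 + 66/7c - 108/7 is nonzero, so it would be added as the next basis element.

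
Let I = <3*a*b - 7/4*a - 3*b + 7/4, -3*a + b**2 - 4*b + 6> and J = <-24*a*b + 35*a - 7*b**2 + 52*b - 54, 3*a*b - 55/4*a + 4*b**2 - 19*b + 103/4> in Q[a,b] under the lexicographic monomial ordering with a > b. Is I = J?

Since reduced Gröbner bases are canonical representatives of ideals under a given ordering, it suffices to compute and compare them.
Buchberger on the first generating set:
f_1 = 3*a*b - 7/4*a - 3*b + 7/4, LT = a*b.
f_2 = -3*a + b**2 - 4*b + 6, LT = a.

S(f_1,f_2): lcm = a*b. S = -7/12*a + 1/3*b**3 - 4/3*b**2 + b + 7/12.
  reduce S modulo (f_1, f_2):
  remainder 1/3*b**3 - 55/36*b**2 + 16/9*b - 7/12 ≠ 0; add g_3 = 1/3*b**3 - 55/36*b**2 + 16/9*b - 7/12 to the basis.

The other S-polynomials (S(f_1,g_3), S(f_2,g_3)) all reduce to 0 modulo the current basis, so we have a Gröbner basis.
Inter-reduce: drop elements whose leading term is divisible by another's, tail-reduce, and make monic.
Reduced Gröbner basis: {a - 1/3*b**2 + 4/3*b - 2, b**3 - 55/12*b**2 + 16/3*b - 7/4}.

Buchberger on the second generating set:
h_1 = -24*a*b + 35*a - 7*b**2 + 52*b - 54, LT = a*b.
h_2 = 3*a*b - 55/4*a + 4*b**2 - 19*b + 103/4, LT = a*b.

S(h_1,h_2): lcm = a*b. S = 25/8*a - 25/24*b**2 + 25/6*b - 19/3.
  reduce S modulo (h_1, h_2):
  remainder 25/8*a - 25/24*b**2 + 25/6*b - 19/3 ≠ 0; add k_3 = 25/8*a - 25/24*b**2 + 25/6*b - 19/3 to the basis.

S(h_1,k_3): lcm = a*b. S = -35/24*a + 1/3*b**3 - 25/24*b**2 - 7/50*b + 9/4.
  reduce S modulo (h_1, h_2, k_3):
  remainder 1/3*b**3 - 55/36*b**2 + 406/225*b - 127/180 ≠ 0; add k_4 = 1/3*b**3 - 55/36*b**2 + 406/225*b - 127/180 to the basis.

The other S-polynomials (S(h_2,k_3), S(h_1,k_4), S(h_2,k_4), S(k_3,k_4)) all reduce to 0 modulo the current basis, so we have a Gröbner basis.
Inter-reduce: drop elements whose leading term is divisible by another's, tail-reduce, and make monic.
Reduced Gröbner basis: {a - 1/3*b**2 + 4/3*b - 152/75, b**3 - 55/12*b**2 + 406/75*b - 127/60}.

The bases are distinct; the ideals are different.
The choice of monomial ordering does not affect the verdict — as long as both bases are computed under the same ordering, their equality decides ideal equality.

No, the ideals differ.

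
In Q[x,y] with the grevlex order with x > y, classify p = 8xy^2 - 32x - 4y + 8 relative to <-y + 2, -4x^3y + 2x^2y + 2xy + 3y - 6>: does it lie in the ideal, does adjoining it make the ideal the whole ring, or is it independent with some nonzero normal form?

First compute the reduced Gröbner basis of I by Buchberger's algorithm.
f_1 = -y + 2, LT = y.
f_2 = -4x^3y + 2x^2y + 2xy + 3y - 6, LT = x^3y.

S(f_1,f_2): lcm = x^3y. S = -2x^3 + 1/2x^2y + 1/2xy + 3/4y - 3/2.
  reduce S modulo (f_1, f_2):
  remainder -2x^3 + x^2 + x ≠ 0; add h_3 = -2x^3 + x^2 + x to the basis.

The other S-polynomials (S(f_1,h_3), S(f_2,h_3)) all reduce to 0 modulo the current basis, so we have a Gröbner basis.
Inter-reduce: drop elements whose leading term is divisible by another's, tail-reduce, and make monic.
Reduced Gröbner basis: {x^3 - 1/2x^2 - 1/2x, y - 2}.
Label its elements g_1 = x^3 - 1/2x^2 - 1/2x, g_2 = y - 2.

Reduce p = 8xy^2 - 32x - 4y + 8 modulo G:
  leading term xy^2: subtract (8xy)·g_2 from 8xy^2 - 32x - 4y + 8 → 16xy - 32x - 4y + 8
  leading term xy: subtract (16x)·g_2 from 16xy - 32x - 4y + 8 → -4y + 8
  leading term y: subtract (-4)·g_2 from -4y + 8 → 0
  normal form = 0.
Since the normal form is 0, p ∈ I.

8xy^2 - 32x - 4y + 8 lies in I (it reduces to 0).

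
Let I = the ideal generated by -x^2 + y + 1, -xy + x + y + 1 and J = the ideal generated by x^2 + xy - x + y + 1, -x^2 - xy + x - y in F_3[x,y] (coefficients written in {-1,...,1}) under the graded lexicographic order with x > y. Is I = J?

For a fixed monomial order, each ideal has a unique reduced Gröbner basis; comparing bases decides equality.
Buchberger on the first generating set:
f_1 = -x^2 + y + 1, LT = x^2.
f_2 = -xy + x + y + 1, LT = xy.

S(f_1,f_2): lcm = x^2y. S = x^2 + xy - y^2 + x - y.
  leading term x^2: subtract (-1)·f_1 from x^2 + xy - y^2 + x - y → xy - y^2 + x + 1
  leading term xy: subtract (-1)·f_2 from xy - y^2 + x + 1 → -y^2 - x + y - 1
  leading term y^2: no divisor's leading term divides it; move -y^2 to the remainder.
  leading term x: no divisor's leading term divides it; move -x to the remainder.
  leading term y: no divisor's leading term divides it; move y to the remainder.
  leading term 1: no divisor's leading term divides it; move -1 to the remainder.
  remainder -y^2 - x + y - 1 ≠ 0; add g_3 = -y^2 - x + y - 1 to the basis.

S(f_1,g_3): leading monomials are coprime, so the S-polynomial reduces to 0 (Buchberger's first criterion).
S(f_2,g_3): lcm = xy^2. S = -x^2 - y^2 - x - y.
  leading term x^2: subtract (1)·f_1 from -x^2 - y^2 - x - y → -y^2 - x + y - 1
  leading term y^2: subtract (1)·g_3 from -y^2 - x + y - 1 → 0
  remainder 0.

Every S-polynomial of the final basis reduces to 0, so we have a Gröbner basis.
Inter-reduce: drop elements whose leading term is divisible by another's, tail-reduce, and make monic.
Reduced Gröbner basis: {x^2 - y - 1, xy - x - y - 1, y^2 + x - y + 1}.

Buchberger on the second generating set:
h_1 = x^2 + xy - x + y + 1, LT = x^2.
h_2 = -x^2 - xy + x - y, LT = x^2.

S(h_1,h_2): lcm = x^2. S = 1.
  leading term 1: no divisor's leading term divides it; move 1 to the remainder.
  remainder 1 ≠ 0; add k_3 = 1 to the basis.

S(h_1,k_3): leading monomials are coprime, so the S-polynomial reduces to 0 (Buchberger's first criterion).
S(h_2,k_3): leading monomials are coprime, so the S-polynomial reduces to 0 (Buchberger's first criterion).
Every S-polynomial of the final basis reduces to 0, so we have a Gröbner basis.
Inter-reduce: drop elements whose leading term is divisible by another's, tail-reduce, and make monic.
Reduced Gröbner basis: {1}.

Since the reduced bases disagree, the two ideals are not the same.

No, the ideals differ.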